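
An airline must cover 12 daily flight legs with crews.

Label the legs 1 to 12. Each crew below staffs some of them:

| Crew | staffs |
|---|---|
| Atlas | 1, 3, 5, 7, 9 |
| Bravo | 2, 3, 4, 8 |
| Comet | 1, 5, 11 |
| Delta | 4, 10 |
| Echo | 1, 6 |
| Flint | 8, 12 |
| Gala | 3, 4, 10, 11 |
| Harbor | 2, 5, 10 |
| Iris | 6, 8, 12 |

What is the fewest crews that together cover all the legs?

Atlas and Gala and Harbor and Iris together: Atlas ∪ Gala ∪ Harbor ∪ Iris = {1, 2, 3, 4, 5, 6, 7, 8, 9, 10, 11, 12} — every leg is covered.
Only Atlas contains 7, so Atlas is forced; the remaining 7 legs need at least 3 more crews (each remaining crew adds at most 3) — so at least 4 crews are needed, and 4 is optimal.

4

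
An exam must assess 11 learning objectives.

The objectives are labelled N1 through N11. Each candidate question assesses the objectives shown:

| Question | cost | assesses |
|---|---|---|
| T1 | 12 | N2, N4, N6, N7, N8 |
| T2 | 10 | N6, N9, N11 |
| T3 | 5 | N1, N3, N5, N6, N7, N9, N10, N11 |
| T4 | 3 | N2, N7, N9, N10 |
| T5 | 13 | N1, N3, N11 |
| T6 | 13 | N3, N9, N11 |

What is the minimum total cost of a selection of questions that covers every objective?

T1, T3 together cover every objective (T1 ∪ T3 = {N1, N2, N3, N4, N5, N6, N7, N8, N9, N10, N11}); total cost 12 + 5 = 17.
The greedy pick T3, T4, T1 costs 20; no covering selection beats 17.

17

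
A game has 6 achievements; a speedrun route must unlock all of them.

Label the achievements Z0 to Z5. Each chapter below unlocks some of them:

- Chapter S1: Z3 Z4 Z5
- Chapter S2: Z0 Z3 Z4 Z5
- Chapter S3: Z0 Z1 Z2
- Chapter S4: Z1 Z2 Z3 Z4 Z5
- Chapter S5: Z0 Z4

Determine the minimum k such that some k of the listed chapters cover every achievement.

S3 and S4 together: S3 ∪ S4 = {Z0, Z1, Z2, Z3, Z4, Z5} — every achievement is covered.
No single chapter has all 6 achievements (the largest, S4, has 5), so 2 is optimal.

2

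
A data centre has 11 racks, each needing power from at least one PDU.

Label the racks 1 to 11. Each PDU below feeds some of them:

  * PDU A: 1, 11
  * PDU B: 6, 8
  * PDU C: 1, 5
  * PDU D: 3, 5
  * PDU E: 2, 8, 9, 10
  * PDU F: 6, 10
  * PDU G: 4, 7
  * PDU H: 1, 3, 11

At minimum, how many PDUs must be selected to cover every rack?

C and E and F and G and H together: C ∪ E ∪ F ∪ G ∪ H = {1, 2, 3, 4, 5, 6, 7, 8, 9, 10, 11} — every rack is covered.
No 4 of the 8 PDUs cover everything (all 70 combinations miss at least one rack), so 5 is optimal.

5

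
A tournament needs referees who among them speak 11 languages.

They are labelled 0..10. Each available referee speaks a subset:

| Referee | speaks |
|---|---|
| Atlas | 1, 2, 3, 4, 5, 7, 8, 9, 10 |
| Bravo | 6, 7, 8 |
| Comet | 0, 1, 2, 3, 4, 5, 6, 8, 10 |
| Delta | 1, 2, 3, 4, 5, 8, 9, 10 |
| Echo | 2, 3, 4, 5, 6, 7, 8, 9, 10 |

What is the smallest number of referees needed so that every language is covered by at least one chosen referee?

Take {Atlas, Comet}. Their union is {0, 1, 2, 3, 4, 5, 6, 7, 8, 9, 10}, which is all 11 languages.
No single referee has all 11 languages (the largest, Atlas, has 9), so 2 is optimal.

2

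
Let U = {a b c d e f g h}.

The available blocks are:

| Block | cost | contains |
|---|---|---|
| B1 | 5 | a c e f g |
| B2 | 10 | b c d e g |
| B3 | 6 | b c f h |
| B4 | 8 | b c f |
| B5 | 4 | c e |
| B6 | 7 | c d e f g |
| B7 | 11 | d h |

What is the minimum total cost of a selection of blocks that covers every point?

18

B1, B3, B6 together cover every point (B1 ∪ B3 ∪ B6 = {a, b, c, d, e, f, g, h}); total cost 5 + 6 + 7 = 18.
No covering selection has total cost below 18.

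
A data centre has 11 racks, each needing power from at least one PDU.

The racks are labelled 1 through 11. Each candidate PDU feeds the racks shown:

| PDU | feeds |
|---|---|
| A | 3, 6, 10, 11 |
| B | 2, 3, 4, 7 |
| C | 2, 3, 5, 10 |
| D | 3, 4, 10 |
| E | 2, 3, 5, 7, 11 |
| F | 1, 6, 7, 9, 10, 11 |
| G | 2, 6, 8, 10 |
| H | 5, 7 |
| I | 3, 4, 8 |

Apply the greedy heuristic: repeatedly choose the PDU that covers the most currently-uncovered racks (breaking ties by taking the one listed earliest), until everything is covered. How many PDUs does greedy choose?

4

Greedy: pick F (covers 6 new) → pick B (covers 3 new) → pick C (covers 1 new) → pick G (covers 1 new). Total picks: 4.
(The true minimum cover uses only 3 PDUs, so greedy is not optimal here.)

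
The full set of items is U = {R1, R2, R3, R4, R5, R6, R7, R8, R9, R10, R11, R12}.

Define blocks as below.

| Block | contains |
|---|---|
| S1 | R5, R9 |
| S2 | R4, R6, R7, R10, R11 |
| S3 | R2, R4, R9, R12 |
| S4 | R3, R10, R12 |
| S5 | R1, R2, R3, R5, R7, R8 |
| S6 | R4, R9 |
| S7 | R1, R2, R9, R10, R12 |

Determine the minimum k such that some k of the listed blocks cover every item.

3

S2, S5, and S7 cover everything between them: the union {R1, R2, R3, R4, R5, R6, R7, R8, R9, R10, R11, R12} is all of U.
Only S2 contains R6, so S2 is forced; the remaining 7 items need at least 2 more blocks (each remaining block adds at most 5) — so at least 3 blocks are needed, and 3 is optimal.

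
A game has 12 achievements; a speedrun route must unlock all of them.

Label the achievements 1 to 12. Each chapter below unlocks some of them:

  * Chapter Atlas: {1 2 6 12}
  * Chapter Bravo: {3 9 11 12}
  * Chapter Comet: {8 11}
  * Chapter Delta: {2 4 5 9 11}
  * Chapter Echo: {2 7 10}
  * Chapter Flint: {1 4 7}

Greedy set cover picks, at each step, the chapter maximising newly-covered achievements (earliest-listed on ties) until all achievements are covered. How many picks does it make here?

5

Greedy: pick Delta (covers 5 new) → pick Atlas (covers 3 new) → pick Echo (covers 2 new) → pick Bravo (covers 1 new) → pick Comet (covers 1 new). Total picks: 5.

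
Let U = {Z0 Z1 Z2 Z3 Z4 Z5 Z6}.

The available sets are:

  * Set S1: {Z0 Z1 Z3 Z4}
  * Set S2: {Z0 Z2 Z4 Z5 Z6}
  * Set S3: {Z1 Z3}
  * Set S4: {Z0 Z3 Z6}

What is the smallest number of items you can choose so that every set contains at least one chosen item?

2

Take H = {Z1, Z6}. Each listed set contains at least one of these, so H is a hitting set of size 2.
The sets S2, S3 are pairwise disjoint, so any hitting set needs a separate item for each — at least 2. Hence 2 is optimal.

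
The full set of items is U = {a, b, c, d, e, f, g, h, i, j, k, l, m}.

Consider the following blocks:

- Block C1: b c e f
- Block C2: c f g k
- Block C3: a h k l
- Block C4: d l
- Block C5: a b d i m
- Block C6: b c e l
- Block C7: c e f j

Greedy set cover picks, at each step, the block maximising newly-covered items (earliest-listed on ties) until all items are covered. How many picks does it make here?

4

Greedy: pick C5 (covers 5 new) → pick C2 (covers 4 new) → pick C3 (covers 2 new) → pick C7 (covers 2 new). Total picks: 4.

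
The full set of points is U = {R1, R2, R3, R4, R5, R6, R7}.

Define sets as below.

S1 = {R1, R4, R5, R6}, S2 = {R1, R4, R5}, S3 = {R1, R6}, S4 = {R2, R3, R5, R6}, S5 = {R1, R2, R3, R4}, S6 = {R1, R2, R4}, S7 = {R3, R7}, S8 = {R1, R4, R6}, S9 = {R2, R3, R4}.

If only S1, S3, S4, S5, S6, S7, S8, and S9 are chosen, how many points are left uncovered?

Union of S1, S3, S4, S5, S6, S7, S8, S9 = {R1, R2, R3, R4, R5, R6, R7} — that's every point, so 0 are uncovered.

0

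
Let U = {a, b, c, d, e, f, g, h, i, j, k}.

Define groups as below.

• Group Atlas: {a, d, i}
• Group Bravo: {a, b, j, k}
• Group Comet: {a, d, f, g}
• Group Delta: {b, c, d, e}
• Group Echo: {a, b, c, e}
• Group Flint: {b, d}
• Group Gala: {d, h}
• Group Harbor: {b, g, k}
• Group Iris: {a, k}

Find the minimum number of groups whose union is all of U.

5

Atlas, Bravo, Comet, Delta, and Gala cover everything between them: the union {a, b, c, d, e, f, g, h, i, j, k} is all of U.
No 4 of the 9 groups cover everything (all 126 combinations miss at least one point), so 5 is optimal.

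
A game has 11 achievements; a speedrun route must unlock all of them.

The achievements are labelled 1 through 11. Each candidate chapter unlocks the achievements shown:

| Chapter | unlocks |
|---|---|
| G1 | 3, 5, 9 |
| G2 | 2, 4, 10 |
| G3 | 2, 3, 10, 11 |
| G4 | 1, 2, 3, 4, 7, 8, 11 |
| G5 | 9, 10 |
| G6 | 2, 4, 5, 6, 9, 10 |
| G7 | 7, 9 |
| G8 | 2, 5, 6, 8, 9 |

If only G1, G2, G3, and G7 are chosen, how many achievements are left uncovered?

Union of G1, G2, G3, G7 = {2, 3, 4, 5, 7, 9, 10, 11}.
Not covered: 1, 6, 8 — 3 achievements.

3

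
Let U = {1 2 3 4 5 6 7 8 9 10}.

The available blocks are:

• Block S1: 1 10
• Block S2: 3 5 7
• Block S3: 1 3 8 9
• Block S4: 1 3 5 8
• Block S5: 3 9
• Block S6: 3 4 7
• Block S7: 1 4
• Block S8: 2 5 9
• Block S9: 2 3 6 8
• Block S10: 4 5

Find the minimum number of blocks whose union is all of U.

S1, S6, S8, and S9 cover everything between them: the union {1, 2, 3, 4, 5, 6, 7, 8, 9, 10} is all of U.
Only S9 contains 6, so S9 is forced; the remaining 6 items need at least 3 more blocks (each remaining block adds at most 2) — so at least 4 blocks are needed, and 4 is optimal.

4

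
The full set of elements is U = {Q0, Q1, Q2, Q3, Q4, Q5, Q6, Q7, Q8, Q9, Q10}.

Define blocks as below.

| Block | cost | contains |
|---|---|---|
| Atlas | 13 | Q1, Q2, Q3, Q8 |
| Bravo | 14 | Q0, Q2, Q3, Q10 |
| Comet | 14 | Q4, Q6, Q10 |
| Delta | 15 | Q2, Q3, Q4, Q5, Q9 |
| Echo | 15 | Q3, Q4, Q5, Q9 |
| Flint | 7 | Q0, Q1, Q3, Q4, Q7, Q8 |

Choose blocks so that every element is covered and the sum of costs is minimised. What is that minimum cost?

36

Comet, Delta, Flint together cover every element (Comet ∪ Delta ∪ Flint = {Q0, Q1, Q2, Q3, Q4, Q5, Q6, Q7, Q8, Q9, Q10}); total cost 14 + 15 + 7 = 36.
No covering selection has total cost below 36.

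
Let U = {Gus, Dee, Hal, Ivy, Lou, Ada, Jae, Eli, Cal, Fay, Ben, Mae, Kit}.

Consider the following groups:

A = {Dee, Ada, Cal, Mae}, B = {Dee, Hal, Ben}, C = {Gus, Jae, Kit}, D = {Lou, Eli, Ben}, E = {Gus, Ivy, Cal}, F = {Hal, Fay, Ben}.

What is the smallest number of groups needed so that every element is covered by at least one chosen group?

A and C and D and E and F together: A ∪ C ∪ D ∪ E ∪ F = {Gus, Dee, Hal, Ivy, Lou, Ada, Jae, Eli, Cal, Fay, Ben, Mae, Kit} — every element is covered.
Only E contains Ivy, so E is forced; the remaining 10 elements need at least 4 more groups (each remaining group adds at most 3) — so at least 5 groups are needed, and 5 is optimal.

5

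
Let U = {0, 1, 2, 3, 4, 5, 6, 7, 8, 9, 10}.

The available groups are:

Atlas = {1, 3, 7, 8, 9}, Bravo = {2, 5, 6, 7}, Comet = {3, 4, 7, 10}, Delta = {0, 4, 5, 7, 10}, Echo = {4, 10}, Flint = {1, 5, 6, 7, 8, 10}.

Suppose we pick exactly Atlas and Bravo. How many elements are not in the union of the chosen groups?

3

Union of Atlas, Bravo = {1, 2, 3, 5, 6, 7, 8, 9}.
Not covered: 0, 4, 10 — 3 elements.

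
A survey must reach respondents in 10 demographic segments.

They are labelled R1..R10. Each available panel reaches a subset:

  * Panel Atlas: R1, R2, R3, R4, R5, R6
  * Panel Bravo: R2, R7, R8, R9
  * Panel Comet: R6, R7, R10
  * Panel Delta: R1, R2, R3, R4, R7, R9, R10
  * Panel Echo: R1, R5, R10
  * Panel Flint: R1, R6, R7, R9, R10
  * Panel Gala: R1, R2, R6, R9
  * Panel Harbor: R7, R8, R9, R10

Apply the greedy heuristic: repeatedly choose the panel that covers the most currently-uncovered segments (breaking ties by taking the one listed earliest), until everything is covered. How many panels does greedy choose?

3

Greedy: pick Delta (covers 7 new) → pick Atlas (covers 2 new) → pick Bravo (covers 1 new). Total picks: 3.
(The true minimum cover uses only 2 panels, so greedy is not optimal here.)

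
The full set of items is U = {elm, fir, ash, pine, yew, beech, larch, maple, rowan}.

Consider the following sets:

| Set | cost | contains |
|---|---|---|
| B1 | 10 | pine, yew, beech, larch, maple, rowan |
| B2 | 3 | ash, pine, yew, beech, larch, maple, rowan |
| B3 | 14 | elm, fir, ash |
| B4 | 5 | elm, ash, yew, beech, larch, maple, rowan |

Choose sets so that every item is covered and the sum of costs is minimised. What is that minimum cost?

17

B2, B3 together cover every item (B2 ∪ B3 = {elm, fir, ash, pine, yew, beech, larch, maple, rowan}); total cost 3 + 14 = 17.
The greedy pick B2, B4, B3 costs 22; no covering selection beats 17.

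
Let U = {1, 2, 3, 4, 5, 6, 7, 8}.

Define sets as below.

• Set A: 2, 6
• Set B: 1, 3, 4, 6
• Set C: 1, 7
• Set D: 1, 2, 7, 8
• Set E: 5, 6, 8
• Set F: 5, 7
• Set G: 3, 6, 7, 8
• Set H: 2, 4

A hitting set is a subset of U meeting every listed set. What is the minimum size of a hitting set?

Take T = {2, 6, 7}. Each listed set contains at least one of these, so T is a hitting set of size 3.
The sets C, E, H are pairwise disjoint, so any hitting set needs a separate element for each — at least 3. Hence 3 is optimal.

3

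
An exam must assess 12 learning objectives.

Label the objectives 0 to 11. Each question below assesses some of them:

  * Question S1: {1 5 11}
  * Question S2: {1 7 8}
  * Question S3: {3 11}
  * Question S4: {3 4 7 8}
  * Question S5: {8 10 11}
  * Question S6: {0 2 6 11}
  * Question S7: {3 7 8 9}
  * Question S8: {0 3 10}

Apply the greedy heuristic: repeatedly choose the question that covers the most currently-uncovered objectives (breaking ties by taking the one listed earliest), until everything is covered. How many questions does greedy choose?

5

Greedy: pick S4 (covers 4 new) → pick S6 (covers 4 new) → pick S1 (covers 2 new) → pick S5 (covers 1 new) → pick S7 (covers 1 new). Total picks: 5.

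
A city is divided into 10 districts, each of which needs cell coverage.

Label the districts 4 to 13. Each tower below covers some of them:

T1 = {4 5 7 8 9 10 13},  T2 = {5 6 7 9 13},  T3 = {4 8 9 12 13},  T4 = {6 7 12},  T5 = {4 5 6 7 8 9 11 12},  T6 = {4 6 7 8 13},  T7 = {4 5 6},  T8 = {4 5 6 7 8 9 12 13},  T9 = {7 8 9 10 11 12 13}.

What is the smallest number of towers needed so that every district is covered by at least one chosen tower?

2

Take {T7, T9}. Their union is {4, 5, 6, 7, 8, 9, 10, 11, 12, 13}, which is all 10 districts.
No single tower has all 10 districts (the largest, T5, has 8), so 2 is optimal.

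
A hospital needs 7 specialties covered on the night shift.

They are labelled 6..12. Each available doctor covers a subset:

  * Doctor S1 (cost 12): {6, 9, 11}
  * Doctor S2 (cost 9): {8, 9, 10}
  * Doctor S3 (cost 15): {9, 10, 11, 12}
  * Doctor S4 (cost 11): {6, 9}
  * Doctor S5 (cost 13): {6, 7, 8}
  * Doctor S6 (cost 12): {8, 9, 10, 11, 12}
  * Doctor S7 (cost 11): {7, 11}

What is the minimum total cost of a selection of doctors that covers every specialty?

S5, S6 together cover every specialty (S5 ∪ S6 = {6, 7, 8, 9, 10, 11, 12}); total cost 13 + 12 = 25.
No covering selection has total cost below 25.

25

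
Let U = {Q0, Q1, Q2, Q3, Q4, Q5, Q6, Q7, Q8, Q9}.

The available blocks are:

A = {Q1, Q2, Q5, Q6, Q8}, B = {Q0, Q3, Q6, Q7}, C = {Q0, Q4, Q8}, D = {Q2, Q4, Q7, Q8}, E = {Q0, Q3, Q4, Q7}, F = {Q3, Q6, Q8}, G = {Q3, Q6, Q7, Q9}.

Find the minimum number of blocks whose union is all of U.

3

A and E and G together: A ∪ E ∪ G = {Q0, Q1, Q2, Q3, Q4, Q5, Q6, Q7, Q8, Q9} — every point is covered.
Only A contains Q1, so A is forced; the remaining 5 points need at least 2 more blocks (each remaining block adds at most 4) — so at least 3 blocks are needed, and 3 is optimal.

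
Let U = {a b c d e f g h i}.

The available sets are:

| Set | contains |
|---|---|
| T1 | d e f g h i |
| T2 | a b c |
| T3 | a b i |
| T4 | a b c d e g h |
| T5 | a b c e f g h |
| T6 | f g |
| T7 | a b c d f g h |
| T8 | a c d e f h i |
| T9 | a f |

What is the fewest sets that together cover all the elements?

T1 and T2 cover everything between them: the union {a, b, c, d, e, f, g, h, i} is all of U.
No single set has all 9 elements (the largest, T4, has 7), so 2 is optimal.

2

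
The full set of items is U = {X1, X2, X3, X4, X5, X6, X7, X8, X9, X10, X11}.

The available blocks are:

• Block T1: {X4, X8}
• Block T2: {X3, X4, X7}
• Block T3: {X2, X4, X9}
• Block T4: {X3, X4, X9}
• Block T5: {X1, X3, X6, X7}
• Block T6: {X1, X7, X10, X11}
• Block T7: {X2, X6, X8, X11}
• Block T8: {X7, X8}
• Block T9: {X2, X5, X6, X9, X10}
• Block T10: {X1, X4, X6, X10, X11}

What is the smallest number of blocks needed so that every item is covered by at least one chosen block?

4

T1 and T5 and T9 and T10 together: T1 ∪ T5 ∪ T9 ∪ T10 = {X1, X2, X3, X4, X5, X6, X7, X8, X9, X10, X11} — every item is covered.
No 3 of the 10 blocks cover everything (all 120 combinations miss at least one item), so 4 is optimal.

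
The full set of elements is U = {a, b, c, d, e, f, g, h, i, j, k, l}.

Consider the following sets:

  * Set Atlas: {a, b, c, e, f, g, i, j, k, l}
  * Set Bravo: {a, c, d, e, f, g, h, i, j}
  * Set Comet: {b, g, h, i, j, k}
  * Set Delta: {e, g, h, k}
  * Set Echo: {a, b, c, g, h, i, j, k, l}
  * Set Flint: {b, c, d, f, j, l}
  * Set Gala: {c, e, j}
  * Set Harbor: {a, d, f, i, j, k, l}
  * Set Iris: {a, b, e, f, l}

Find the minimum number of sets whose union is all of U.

2

Bravo and Echo together: Bravo ∪ Echo = {a, b, c, d, e, f, g, h, i, j, k, l} — every element is covered.
No single set has all 12 elements (the largest, Atlas, has 10), so 2 is optimal.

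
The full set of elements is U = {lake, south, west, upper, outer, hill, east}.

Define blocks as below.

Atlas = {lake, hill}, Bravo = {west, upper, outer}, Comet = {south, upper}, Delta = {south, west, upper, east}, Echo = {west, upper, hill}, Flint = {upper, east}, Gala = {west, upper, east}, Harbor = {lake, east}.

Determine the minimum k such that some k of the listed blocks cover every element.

Atlas and Bravo and Delta together: Atlas ∪ Bravo ∪ Delta = {lake, south, west, upper, outer, hill, east} — every element is covered.
Only Bravo contains outer, so Bravo is forced; the remaining 4 elements need at least 2 more blocks (each remaining block adds at most 2) — so at least 3 blocks are needed, and 3 is optimal.

3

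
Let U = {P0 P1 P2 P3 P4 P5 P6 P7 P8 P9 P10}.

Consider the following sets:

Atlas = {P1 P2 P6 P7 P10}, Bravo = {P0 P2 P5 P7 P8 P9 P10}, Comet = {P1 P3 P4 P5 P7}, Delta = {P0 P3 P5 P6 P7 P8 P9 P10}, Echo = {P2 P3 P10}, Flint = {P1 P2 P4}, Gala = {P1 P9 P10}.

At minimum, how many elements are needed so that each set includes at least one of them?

The 2 elements {P4, P10} hit every set.
The sets Delta, Flint are pairwise disjoint, so any hitting set needs a separate element for each — at least 2. Hence 2 is optimal.

2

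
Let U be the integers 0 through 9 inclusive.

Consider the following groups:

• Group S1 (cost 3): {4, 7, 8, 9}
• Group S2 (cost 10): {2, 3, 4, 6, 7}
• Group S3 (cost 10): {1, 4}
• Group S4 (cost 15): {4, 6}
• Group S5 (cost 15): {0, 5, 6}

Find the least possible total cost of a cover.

S1, S2, S3, S5 together cover every item (S1 ∪ S2 ∪ S3 ∪ S5 = {0, 1, 2, 3, 4, 5, 6, 7, 8, 9}); total cost 3 + 10 + 10 + 15 = 38.
No covering selection has total cost below 38.

38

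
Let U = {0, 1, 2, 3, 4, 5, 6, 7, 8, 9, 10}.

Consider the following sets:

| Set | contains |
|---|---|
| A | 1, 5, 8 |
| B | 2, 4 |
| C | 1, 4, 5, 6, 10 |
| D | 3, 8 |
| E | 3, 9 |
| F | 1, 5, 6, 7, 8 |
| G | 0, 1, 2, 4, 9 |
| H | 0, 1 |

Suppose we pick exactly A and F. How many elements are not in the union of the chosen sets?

6

Union of A, F = {1, 5, 6, 7, 8}.
Not covered: 0, 2, 3, 4, 9, 10 — 6 elements.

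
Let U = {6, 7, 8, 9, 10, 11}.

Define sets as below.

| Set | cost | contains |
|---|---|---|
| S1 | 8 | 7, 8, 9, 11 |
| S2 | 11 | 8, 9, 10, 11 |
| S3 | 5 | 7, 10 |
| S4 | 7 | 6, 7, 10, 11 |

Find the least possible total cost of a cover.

15

S1, S4 together cover every element (S1 ∪ S4 = {6, 7, 8, 9, 10, 11}); total cost 8 + 7 = 15.
No covering selection has total cost below 15.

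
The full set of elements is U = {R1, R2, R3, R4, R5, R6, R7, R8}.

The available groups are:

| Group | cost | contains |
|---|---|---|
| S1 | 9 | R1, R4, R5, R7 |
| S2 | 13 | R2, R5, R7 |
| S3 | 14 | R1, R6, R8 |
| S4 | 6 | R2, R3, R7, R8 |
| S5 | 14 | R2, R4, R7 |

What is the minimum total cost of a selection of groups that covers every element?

29

S1, S3, S4 together cover every element (S1 ∪ S3 ∪ S4 = {R1, R2, R3, R4, R5, R6, R7, R8}); total cost 9 + 14 + 6 = 29.
No covering selection has total cost below 29.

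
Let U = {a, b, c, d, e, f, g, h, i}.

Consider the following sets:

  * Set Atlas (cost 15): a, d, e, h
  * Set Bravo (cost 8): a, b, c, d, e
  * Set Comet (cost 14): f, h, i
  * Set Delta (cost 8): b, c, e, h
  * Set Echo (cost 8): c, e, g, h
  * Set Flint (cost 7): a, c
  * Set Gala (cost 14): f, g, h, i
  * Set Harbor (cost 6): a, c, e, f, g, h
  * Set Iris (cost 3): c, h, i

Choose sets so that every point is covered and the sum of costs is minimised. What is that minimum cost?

Bravo, Harbor, Iris together cover every point (Bravo ∪ Harbor ∪ Iris = {a, b, c, d, e, f, g, h, i}); total cost 8 + 6 + 3 = 17.
No covering selection has total cost below 17.

17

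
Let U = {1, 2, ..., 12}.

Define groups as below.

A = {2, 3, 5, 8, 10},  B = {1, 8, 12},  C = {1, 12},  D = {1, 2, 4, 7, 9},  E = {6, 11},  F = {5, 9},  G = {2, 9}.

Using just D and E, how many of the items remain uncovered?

5

Union of D, E = {1, 2, 4, 6, 7, 9, 11}.
Not covered: 3, 5, 8, 10, 12 — 5 items.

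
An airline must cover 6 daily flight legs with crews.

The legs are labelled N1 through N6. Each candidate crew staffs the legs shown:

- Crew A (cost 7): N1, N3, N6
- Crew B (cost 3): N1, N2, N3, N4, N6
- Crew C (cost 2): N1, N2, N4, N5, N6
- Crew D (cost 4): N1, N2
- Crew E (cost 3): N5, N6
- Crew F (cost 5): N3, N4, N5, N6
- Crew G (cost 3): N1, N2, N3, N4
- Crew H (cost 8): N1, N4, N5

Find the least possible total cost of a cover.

5

C, G together cover every leg (C ∪ G = {N1, N2, N3, N4, N5, N6}); total cost 2 + 3 = 5.
No covering selection has total cost below 5.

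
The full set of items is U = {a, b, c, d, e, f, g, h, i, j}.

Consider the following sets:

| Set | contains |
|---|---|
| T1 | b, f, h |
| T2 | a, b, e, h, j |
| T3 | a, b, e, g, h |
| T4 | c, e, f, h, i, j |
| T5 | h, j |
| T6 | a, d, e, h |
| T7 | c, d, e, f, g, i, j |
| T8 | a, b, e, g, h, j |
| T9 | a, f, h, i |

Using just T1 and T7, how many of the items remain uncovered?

Union of T1, T7 = {b, c, d, e, f, g, h, i, j}.
Not covered: a — 1 item.

1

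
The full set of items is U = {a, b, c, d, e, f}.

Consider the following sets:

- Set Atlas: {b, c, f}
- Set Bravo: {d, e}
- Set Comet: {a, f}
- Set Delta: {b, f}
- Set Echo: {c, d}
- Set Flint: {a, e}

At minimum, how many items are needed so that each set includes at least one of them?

3

The 3 items {a, b, d} hit every set.
The sets Delta, Echo, Flint are pairwise disjoint, so any hitting set needs a separate item for each — at least 3. Hence 3 is optimal.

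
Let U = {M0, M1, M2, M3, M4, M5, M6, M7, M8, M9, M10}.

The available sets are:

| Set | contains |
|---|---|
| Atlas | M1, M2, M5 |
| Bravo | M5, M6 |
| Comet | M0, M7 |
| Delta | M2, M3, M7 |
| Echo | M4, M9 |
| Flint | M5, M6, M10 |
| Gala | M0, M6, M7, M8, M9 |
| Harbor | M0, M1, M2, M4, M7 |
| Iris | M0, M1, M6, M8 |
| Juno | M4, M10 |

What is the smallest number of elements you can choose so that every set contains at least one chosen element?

Take H = {M4, M5, M7, M8}. Each listed set contains at least one of these, so H is a hitting set of size 4.
No choice of 3 elements meets every set, so 4 is the minimum.

4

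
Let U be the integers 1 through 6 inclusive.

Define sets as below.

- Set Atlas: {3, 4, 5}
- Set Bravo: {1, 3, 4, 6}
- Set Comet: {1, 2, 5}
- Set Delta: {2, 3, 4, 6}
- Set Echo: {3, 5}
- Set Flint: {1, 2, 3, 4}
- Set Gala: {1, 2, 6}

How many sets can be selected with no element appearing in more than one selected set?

Echo, Gala are pairwise disjoint (Echo={3,5}; Gala={1,2,6}).
Every remaining set overlaps one of these, and no 3 of the listed sets are pairwise disjoint, so 2 is the maximum.

2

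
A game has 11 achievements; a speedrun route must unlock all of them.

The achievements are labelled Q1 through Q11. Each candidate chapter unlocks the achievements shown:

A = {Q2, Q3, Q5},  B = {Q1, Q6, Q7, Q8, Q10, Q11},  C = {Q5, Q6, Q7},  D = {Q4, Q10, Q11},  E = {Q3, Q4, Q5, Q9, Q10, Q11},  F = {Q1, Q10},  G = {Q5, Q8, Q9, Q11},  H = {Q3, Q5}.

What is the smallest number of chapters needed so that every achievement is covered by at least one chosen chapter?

Take {A, B, E}. Their union is {Q1, Q2, Q3, Q4, Q5, Q6, Q7, Q8, Q9, Q10, Q11}, which is all 11 achievements.
Only A contains Q2, so A is forced; the remaining 8 achievements need at least 2 more chapters (each remaining chapter adds at most 6) — so at least 3 chapters are needed, and 3 is optimal.

3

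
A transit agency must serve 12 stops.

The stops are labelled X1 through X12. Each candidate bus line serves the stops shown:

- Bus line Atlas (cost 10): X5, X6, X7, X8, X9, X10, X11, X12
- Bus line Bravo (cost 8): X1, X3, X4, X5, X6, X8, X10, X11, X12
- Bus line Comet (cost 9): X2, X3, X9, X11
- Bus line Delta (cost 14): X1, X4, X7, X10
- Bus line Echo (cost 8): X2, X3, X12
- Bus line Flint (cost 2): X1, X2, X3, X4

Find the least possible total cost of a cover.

Atlas, Flint together cover every stop (Atlas ∪ Flint = {X1, X2, X3, X4, X5, X6, X7, X8, X9, X10, X11, X12}); total cost 10 + 2 = 12.
No covering selection has total cost below 12.

12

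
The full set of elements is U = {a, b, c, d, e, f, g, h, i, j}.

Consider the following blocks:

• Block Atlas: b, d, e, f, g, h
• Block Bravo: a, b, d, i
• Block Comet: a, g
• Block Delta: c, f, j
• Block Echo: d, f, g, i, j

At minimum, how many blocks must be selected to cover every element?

3

Take {Atlas, Bravo, Delta}. Their union is {a, b, c, d, e, f, g, h, i, j}, which is all 10 elements.
Only Delta contains c, so Delta is forced; the remaining 7 elements need at least 2 more blocks (each remaining block adds at most 5) — so at least 3 blocks are needed, and 3 is optimal.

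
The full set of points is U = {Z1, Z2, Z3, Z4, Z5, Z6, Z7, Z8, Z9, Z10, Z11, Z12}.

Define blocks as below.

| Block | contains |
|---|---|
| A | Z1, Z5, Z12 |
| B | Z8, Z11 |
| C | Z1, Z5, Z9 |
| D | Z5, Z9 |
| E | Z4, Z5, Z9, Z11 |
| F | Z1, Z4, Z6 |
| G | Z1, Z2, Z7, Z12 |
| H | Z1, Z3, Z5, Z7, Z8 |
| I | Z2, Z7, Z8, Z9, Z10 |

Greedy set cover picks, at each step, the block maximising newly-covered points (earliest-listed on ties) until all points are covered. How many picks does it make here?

5

Greedy: pick H (covers 5 new) → pick E (covers 3 new) → pick G (covers 2 new) → pick F (covers 1 new) → pick I (covers 1 new). Total picks: 5.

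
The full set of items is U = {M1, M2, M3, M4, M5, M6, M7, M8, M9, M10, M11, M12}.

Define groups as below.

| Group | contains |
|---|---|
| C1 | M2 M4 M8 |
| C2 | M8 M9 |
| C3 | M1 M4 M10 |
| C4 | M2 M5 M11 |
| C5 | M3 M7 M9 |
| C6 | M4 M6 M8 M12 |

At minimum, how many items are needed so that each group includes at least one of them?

3

H = {M2, M4, M9} meets every group (each contains at least one member of H), and |H| = 3.
The groups C3, C4, C5 are pairwise disjoint, so any hitting set needs a separate item for each — at least 3. Hence 3 is optimal.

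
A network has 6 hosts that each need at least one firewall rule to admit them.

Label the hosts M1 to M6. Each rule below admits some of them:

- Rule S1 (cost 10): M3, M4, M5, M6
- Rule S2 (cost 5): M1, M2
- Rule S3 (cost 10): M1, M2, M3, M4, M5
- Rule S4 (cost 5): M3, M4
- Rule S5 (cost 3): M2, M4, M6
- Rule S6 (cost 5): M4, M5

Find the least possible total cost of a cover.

S3, S5 together cover every host (S3 ∪ S5 = {M1, M2, M3, M4, M5, M6}); total cost 10 + 3 = 13.
No covering selection has total cost below 13.

13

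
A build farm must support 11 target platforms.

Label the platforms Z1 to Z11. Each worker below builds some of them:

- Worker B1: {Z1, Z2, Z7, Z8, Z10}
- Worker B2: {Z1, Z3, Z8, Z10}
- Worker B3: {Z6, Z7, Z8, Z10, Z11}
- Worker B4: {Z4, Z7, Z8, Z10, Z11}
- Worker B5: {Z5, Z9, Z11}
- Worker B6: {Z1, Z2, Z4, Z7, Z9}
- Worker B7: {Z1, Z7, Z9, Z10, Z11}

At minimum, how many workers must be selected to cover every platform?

4

Take {B2, B3, B5, B6}. Their union is {Z1, Z2, Z3, Z4, Z5, Z6, Z7, Z8, Z9, Z10, Z11}, which is all 11 platforms.
No 3 of the 7 workers cover everything (all 35 combinations miss at least one platform), so 4 is optimal.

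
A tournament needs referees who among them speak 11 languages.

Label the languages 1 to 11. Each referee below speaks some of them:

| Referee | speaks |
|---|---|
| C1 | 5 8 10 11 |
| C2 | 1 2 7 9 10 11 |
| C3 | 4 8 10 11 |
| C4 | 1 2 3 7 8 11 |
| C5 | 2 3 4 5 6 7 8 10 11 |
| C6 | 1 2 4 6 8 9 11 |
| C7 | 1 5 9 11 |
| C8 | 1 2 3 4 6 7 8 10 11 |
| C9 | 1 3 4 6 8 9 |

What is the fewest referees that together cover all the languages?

Take {C5, C6}. Their union is {1, 2, 3, 4, 5, 6, 7, 8, 9, 10, 11}, which is all 11 languages.
No single referee has all 11 languages (the largest, C5, has 9), so 2 is optimal.

2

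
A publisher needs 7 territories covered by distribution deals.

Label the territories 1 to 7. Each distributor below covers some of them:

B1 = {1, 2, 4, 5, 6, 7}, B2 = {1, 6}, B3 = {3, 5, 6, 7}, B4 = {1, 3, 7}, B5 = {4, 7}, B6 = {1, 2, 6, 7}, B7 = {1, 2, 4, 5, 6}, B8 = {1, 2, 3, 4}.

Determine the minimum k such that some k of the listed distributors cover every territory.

2

B3 and B8 together: B3 ∪ B8 = {1, 2, 3, 4, 5, 6, 7} — every territory is covered.
No single distributor has all 7 territories (the largest, B1, has 6), so 2 is optimal.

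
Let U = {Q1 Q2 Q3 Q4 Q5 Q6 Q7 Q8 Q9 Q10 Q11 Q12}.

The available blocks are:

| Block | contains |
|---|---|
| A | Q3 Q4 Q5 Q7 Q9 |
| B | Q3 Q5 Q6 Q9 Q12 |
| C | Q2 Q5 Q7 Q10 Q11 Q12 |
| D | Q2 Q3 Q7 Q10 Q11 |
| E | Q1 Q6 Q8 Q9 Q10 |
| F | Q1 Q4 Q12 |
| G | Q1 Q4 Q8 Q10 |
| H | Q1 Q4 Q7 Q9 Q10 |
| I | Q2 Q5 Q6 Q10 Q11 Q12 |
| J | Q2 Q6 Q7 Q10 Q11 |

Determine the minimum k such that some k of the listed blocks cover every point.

Take {B, D, G}. Their union is {Q1, Q2, Q3, Q4, Q5, Q6, Q7, Q8, Q9, Q10, Q11, Q12}, which is all 12 points.
No 2 of the 10 blocks cover everything (all 45 combinations miss at least one point), so 3 is optimal.

3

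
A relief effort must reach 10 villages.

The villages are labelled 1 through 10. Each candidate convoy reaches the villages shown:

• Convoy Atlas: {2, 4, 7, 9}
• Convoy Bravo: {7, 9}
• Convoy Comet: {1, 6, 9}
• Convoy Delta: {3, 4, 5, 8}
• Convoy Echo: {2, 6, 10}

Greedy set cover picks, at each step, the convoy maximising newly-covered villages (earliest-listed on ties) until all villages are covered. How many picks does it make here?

Greedy: pick Atlas (covers 4 new) → pick Delta (covers 3 new) → pick Comet (covers 2 new) → pick Echo (covers 1 new). Total picks: 4.

4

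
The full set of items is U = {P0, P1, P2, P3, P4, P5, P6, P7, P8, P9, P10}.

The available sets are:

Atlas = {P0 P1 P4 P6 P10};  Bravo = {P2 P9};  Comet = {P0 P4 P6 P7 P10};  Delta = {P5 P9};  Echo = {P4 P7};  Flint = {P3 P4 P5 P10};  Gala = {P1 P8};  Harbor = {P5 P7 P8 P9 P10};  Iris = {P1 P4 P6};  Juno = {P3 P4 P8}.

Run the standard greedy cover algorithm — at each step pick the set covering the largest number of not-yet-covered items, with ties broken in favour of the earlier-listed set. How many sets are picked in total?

4

Greedy: pick Atlas (covers 5 new) → pick Harbor (covers 4 new) → pick Bravo (covers 1 new) → pick Flint (covers 1 new). Total picks: 4.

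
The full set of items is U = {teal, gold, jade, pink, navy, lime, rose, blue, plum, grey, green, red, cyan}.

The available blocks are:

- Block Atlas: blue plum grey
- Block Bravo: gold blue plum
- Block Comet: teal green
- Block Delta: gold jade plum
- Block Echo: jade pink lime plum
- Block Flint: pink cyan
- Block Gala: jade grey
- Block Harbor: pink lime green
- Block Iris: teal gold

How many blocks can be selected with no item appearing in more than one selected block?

Bravo, Comet, Flint, Gala are pairwise disjoint (Bravo={gold,blue,plum}; Comet={teal,green}; Flint={pink,cyan}; Gala={jade,grey}).
Every remaining block overlaps one of these, and no 5 of the listed blocks are pairwise disjoint, so 4 is the maximum.

4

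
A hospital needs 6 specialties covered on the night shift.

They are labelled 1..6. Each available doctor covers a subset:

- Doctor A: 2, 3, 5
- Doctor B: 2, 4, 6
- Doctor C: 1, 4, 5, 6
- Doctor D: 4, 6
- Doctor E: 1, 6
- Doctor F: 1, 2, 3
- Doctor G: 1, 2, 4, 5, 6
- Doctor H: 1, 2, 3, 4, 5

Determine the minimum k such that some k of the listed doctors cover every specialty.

Take {B, H}. Their union is {1, 2, 3, 4, 5, 6}, which is all 6 specialties.
No single doctor has all 6 specialties (the largest, G, has 5), so 2 is optimal.

2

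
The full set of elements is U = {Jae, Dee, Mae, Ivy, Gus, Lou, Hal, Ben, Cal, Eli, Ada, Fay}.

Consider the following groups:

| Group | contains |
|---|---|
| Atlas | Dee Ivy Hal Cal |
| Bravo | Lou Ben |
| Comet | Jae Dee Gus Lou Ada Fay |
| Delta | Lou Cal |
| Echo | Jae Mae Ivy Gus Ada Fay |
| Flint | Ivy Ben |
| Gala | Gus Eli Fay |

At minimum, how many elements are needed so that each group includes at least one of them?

The 3 elements {Ivy, Gus, Lou} hit every group.
The groups Atlas, Bravo, Gala are pairwise disjoint, so any hitting set needs a separate element for each — at least 3. Hence 3 is optimal.

3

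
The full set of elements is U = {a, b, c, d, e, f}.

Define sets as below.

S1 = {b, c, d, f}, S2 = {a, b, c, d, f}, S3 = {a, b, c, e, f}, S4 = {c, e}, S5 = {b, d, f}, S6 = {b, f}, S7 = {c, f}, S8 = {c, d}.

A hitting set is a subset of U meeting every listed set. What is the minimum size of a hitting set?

2

H = {b, c} meets every set (each contains at least one member of H), and |H| = 2.
The sets S6, S8 are pairwise disjoint, so any hitting set needs a separate element for each — at least 2. Hence 2 is optimal.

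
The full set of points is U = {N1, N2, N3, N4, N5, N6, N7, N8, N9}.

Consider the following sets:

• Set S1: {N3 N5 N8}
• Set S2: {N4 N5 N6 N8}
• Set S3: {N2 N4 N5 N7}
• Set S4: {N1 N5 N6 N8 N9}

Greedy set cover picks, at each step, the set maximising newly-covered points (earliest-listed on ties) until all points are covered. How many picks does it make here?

3

Greedy: pick S4 (covers 5 new) → pick S3 (covers 3 new) → pick S1 (covers 1 new). Total picks: 3.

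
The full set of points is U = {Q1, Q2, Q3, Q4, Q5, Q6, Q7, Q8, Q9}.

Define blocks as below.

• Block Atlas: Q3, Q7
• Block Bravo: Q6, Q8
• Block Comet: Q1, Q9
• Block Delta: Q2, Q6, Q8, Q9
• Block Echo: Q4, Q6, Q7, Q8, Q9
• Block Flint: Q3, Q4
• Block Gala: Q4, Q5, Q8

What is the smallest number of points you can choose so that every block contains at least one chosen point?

3

H = {Q1, Q3, Q8} meets every block (each contains at least one member of H), and |H| = 3.
The blocks Bravo, Comet, Flint are pairwise disjoint, so any hitting set needs a separate point for each — at least 3. Hence 3 is optimal.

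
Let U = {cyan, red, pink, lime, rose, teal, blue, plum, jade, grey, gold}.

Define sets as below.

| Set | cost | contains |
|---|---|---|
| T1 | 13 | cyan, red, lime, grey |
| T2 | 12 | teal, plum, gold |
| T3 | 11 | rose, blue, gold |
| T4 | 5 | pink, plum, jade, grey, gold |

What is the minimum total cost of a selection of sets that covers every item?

41

T1, T2, T3, T4 together cover every item (T1 ∪ T2 ∪ T3 ∪ T4 = {cyan, red, pink, lime, rose, teal, blue, plum, jade, grey, gold}); total cost 13 + 12 + 11 + 5 = 41.
No covering selection has total cost below 41.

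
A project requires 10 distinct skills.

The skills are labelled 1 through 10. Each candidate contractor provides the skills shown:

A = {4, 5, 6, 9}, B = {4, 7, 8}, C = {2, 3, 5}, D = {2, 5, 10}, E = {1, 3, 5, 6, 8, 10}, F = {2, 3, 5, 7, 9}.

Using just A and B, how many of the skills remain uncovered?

Union of A, B = {4, 5, 6, 7, 8, 9}.
Not covered: 1, 2, 3, 10 — 4 skills.

4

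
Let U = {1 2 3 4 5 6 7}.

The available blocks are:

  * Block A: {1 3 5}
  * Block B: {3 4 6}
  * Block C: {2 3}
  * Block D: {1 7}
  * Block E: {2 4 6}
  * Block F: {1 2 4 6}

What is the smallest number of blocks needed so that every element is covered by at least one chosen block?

3

Take {A, D, E}. Their union is {1, 2, 3, 4, 5, 6, 7}, which is all 7 elements.
Only A contains 5, so A is forced; the remaining 4 elements need at least 2 more blocks (each remaining block adds at most 3) — so at least 3 blocks are needed, and 3 is optimal.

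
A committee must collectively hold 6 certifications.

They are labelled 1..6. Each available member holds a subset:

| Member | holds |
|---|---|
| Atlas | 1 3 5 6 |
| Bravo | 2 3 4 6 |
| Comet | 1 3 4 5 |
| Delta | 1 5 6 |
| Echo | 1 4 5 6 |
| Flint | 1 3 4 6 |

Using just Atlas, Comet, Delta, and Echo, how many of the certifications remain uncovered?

1

Union of Atlas, Comet, Delta, Echo = {1, 3, 4, 5, 6}.
Not covered: 2 — 1 certification.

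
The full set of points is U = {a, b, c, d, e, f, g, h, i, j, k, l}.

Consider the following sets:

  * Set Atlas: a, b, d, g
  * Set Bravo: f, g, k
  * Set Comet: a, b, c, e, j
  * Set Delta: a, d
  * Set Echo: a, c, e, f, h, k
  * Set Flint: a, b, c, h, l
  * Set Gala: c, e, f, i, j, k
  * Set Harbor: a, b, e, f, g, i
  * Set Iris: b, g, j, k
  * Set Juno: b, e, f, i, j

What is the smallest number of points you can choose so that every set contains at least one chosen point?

The 3 points {a, f, j} hit every set.
No choice of 2 points meets every set, so 3 is the minimum.

3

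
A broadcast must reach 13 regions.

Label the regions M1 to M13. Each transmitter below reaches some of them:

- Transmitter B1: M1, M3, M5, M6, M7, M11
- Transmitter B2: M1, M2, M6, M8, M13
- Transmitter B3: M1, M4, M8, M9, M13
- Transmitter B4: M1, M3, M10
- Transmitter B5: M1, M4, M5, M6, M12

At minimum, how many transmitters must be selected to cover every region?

Take {B1, B2, B3, B4, B5}. Their union is {M1, M2, M3, M4, M5, M6, M7, M8, M9, M10, M11, M12, M13}, which is all 13 regions.
No 4 of the 5 transmitters cover everything (all 5 combinations miss at least one region), so 5 is optimal.

5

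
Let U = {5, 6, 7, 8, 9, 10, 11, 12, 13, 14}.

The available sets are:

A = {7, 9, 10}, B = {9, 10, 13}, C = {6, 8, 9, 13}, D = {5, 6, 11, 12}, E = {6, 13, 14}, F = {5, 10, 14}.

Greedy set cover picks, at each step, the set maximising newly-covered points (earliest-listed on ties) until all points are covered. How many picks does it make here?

4

Greedy: pick C (covers 4 new) → pick D (covers 3 new) → pick A (covers 2 new) → pick E (covers 1 new). Total picks: 4.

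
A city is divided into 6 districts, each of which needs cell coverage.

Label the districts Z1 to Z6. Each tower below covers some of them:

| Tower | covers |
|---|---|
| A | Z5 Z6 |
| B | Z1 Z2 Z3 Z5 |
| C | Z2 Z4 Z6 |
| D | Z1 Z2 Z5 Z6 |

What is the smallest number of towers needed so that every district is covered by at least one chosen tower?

2

Take {B, C}. Their union is {Z1, Z2, Z3, Z4, Z5, Z6}, which is all 6 districts.
No single tower has all 6 districts (the largest, B, has 4), so 2 is optimal.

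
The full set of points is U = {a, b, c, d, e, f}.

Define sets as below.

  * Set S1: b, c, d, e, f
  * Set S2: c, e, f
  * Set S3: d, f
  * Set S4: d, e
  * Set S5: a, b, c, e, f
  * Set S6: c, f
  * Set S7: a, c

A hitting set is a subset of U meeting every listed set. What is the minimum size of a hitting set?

2

Take H = {c, d}. Each listed set contains at least one of these, so H is a hitting set of size 2.
The sets S4, S6 are pairwise disjoint, so any hitting set needs a separate point for each — at least 2. Hence 2 is optimal.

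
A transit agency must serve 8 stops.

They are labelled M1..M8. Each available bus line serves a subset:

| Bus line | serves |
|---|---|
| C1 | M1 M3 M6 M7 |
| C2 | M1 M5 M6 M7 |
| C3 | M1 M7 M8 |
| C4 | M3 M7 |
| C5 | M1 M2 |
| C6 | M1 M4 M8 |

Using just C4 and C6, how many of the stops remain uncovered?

Union of C4, C6 = {M1, M3, M4, M7, M8}.
Not covered: M2, M5, M6 — 3 stops.

3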